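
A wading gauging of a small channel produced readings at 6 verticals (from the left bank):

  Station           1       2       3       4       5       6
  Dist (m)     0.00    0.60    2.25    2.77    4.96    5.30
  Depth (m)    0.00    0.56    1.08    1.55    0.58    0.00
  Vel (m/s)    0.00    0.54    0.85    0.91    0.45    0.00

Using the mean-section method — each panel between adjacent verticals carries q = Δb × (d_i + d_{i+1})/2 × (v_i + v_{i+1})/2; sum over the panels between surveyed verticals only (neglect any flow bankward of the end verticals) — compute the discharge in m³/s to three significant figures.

Panel 1-2: Δb = 0.6 m, d̄ = (0.00+0.56)/2 = 0.28, v̄ = (0.00+0.54)/2 = 0.27 → q = 0.6×0.28×0.27 = 0.04536 m³/s
Panel 2-3: Δb = 1.65 m, d̄ = (0.56+1.08)/2 = 0.82, v̄ = (0.54+0.85)/2 = 0.695 → q = 1.65×0.82×0.695 = 0.9403 m³/s
Panel 3-4: Δb = 0.52 m, d̄ = (1.08+1.55)/2 = 1.315, v̄ = (0.85+0.91)/2 = 0.88 → q = 0.52×1.315×0.88 = 0.6017 m³/s
Panel 4-5: Δb = 2.19 m, d̄ = (1.55+0.58)/2 = 1.065, v̄ = (0.91+0.45)/2 = 0.68 → q = 2.19×1.065×0.68 = 1.586 m³/s
Panel 5-6: Δb = 0.34 m, d̄ = (0.58+0.00)/2 = 0.29, v̄ = (0.45+0.00)/2 = 0.225 → q = 0.34×0.29×0.225 = 0.02219 m³/s
Q = Σ q = 3.196 m³/s

3.20 m³/s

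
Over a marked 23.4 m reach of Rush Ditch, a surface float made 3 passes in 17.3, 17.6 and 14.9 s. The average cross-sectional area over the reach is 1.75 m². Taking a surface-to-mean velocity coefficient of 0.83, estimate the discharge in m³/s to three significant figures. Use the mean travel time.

t̄ = (17.3 + 17.6 + 14.9) / 3 = 16.6 s
v_surface = L / t̄ = 23.4 / 16.6 = 1.410 m/s
v_mean = 0.83 × 1.410 = 1.170 m/s
Q = A × v_mean = 1.75 × 1.170 = 2.048 m³/s

2.05 m³/s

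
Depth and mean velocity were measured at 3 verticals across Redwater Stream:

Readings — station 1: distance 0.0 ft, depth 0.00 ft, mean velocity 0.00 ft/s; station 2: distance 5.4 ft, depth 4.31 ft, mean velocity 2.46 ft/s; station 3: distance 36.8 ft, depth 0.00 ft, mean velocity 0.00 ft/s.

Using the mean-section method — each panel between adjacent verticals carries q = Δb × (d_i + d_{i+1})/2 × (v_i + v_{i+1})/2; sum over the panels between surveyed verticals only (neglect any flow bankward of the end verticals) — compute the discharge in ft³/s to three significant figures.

97.5 ft³/s

Panel 1-2: Δb = 5.4 ft, d̄ = (0.00+4.31)/2 = 2.155, v̄ = (0.00+2.46)/2 = 1.23 → q = 5.4×2.155×1.23 = 14.31 ft³/s
Panel 2-3: Δb = 31.4 ft, d̄ = (4.31+0.00)/2 = 2.155, v̄ = (2.46+0.00)/2 = 1.23 → q = 31.4×2.155×1.23 = 83.23 ft³/s
Q = Σ q = 97.54 ft³/s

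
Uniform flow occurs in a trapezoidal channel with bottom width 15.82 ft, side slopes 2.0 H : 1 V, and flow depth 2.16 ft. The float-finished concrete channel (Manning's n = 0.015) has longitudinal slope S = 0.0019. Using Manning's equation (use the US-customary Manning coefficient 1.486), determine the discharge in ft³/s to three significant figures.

268 ft³/s

A = (b + z·y)·y = (15.82 + 2.0×2.16)×2.16 = 43.50 ft²
P = b + 2y√(1+z²) = 15.82 + 2×2.16×√(1+2.0²) = 25.48 ft
R = A/P = 43.50/25.48 = 1.707 ft
Q = (1.486/n)·A·R^(2/3)·S^(1/2) = (1.486/0.015) × 43.50 × 1.707^(2/3) × 0.0019^(1/2) = 268.3 ft³/s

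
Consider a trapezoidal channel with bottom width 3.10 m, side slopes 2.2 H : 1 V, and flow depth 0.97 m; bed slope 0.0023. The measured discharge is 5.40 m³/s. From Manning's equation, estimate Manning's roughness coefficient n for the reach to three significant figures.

0.0339

A = (b + z·y)·y = (3.10 + 2.2×0.97)×0.97 = 5.077 m²
P = b + 2y√(1+z²) = 3.10 + 2×0.97×√(1+2.2²) = 7.788 m
R = A/P = 5.077/7.788 = 0.6519 m
n = (1/Q)·A·R^(2/3)·S^(1/2) = (1/5.40) × 5.077 × 0.7518 × 0.04796 = 0.03390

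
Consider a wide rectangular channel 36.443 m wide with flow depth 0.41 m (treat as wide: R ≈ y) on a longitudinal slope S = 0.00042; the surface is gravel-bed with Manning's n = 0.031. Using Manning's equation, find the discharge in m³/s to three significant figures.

A = b·y = 36.443 × 0.41 = 14.94 m²
Wide channel: R ≈ y = 0.41 m
Q = (1/n)·A·R^(2/3)·S^(1/2) = (1/0.031) × 14.94 × 0.4100^(2/3) × 0.00042^(1/2) = 5.452 m³/s

5.45 m³/s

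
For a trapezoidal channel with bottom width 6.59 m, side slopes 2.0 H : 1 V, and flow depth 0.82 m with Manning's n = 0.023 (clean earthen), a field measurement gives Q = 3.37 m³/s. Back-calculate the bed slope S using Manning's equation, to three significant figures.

A = (b + z·y)·y = (6.59 + 2.0×0.82)×0.82 = 6.749 m²
P = b + 2y√(1+z²) = 6.59 + 2×0.82×√(1+2.0²) = 10.26 m
R = A/P = 6.749/10.26 = 0.6579 m
S = (Q·n / (1·A·R^(2/3)))² = (3.37×0.023 / (1×6.749×0.7565))² = 0.0002305

0.000231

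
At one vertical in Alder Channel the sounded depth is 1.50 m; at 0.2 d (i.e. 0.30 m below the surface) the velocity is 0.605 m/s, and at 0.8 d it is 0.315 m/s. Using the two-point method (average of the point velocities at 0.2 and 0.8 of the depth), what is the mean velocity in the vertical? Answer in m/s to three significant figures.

0.460 m/s

v̄ = (0.605 + 0.315) / 2 = 0.4600 m/s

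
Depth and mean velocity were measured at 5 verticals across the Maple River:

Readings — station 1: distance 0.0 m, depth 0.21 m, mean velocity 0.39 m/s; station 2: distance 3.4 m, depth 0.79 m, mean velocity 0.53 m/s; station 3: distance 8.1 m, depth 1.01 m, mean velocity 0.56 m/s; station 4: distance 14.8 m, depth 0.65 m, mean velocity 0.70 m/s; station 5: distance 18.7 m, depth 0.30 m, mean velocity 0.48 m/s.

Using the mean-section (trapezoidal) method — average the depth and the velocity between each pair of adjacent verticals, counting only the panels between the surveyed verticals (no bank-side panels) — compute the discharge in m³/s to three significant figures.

7.68 m³/s

Panel 1-2: Δb = 3.4 m, d̄ = (0.21+0.79)/2 = 0.5, v̄ = (0.39+0.53)/2 = 0.46 → q = 3.4×0.5×0.46 = 0.7820 m³/s
Panel 2-3: Δb = 4.7 m, d̄ = (0.79+1.01)/2 = 0.9, v̄ = (0.53+0.56)/2 = 0.545 → q = 4.7×0.9×0.545 = 2.305 m³/s
Panel 3-4: Δb = 6.7 m, d̄ = (1.01+0.65)/2 = 0.83, v̄ = (0.56+0.70)/2 = 0.63 → q = 6.7×0.83×0.63 = 3.503 m³/s
Panel 4-5: Δb = 3.9 m, d̄ = (0.65+0.30)/2 = 0.475, v̄ = (0.70+0.48)/2 = 0.59 → q = 3.9×0.475×0.59 = 1.093 m³/s
Q = Σ q = 7.684 m³/s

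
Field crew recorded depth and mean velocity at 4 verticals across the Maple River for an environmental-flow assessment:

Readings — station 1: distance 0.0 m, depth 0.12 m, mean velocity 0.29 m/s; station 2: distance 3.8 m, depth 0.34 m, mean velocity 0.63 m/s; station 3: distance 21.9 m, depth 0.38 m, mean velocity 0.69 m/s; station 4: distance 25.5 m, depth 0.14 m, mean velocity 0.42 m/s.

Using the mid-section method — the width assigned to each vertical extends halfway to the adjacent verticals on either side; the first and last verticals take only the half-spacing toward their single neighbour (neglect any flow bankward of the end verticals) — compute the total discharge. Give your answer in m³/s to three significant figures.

w_1 = (3.8 − 0.0)/2 = 1.9 m; q_1 = 0.29 × 0.12 × 1.9 = 0.06612 m³/s
w_2 = (21.9 − 0.0)/2 = 10.95 m; q_2 = 0.63 × 0.34 × 10.95 = 2.345 m³/s
w_3 = (25.5 − 3.8)/2 = 10.85 m; q_3 = 0.69 × 0.38 × 10.85 = 2.845 m³/s
w_4 = (25.5 − 21.9)/2 = 1.8 m; q_4 = 0.42 × 0.14 × 1.8 = 0.1058 m³/s
Q = Σ qᵢ = 5.362 m³/s

5.36 m³/s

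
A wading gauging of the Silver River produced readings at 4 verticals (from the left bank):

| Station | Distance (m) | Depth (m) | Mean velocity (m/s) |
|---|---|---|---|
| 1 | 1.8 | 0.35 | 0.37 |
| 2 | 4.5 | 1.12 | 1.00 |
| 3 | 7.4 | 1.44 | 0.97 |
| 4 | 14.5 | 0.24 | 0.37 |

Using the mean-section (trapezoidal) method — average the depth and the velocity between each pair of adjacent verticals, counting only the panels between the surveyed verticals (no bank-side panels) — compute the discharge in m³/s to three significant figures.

9.01 m³/s

Panel 1-2: Δb = 2.7 m, d̄ = (0.35+1.12)/2 = 0.735, v̄ = (0.37+1.00)/2 = 0.685 → q = 2.7×0.735×0.685 = 1.359 m³/s
Panel 2-3: Δb = 2.9 m, d̄ = (1.12+1.44)/2 = 1.28, v̄ = (1.00+0.97)/2 = 0.985 → q = 2.9×1.28×0.985 = 3.656 m³/s
Panel 3-4: Δb = 7.1 m, d̄ = (1.44+0.24)/2 = 0.84, v̄ = (0.97+0.37)/2 = 0.67 → q = 7.1×0.84×0.67 = 3.996 m³/s
Q = Σ q = 9.012 m³/s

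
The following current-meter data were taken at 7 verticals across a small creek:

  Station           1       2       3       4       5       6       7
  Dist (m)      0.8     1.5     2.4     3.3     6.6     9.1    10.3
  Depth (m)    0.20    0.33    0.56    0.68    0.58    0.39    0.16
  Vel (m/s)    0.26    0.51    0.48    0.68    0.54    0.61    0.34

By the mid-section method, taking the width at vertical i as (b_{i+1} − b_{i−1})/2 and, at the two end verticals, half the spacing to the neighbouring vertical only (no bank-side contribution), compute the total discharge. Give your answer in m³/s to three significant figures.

w_1 = (1.5 − 0.8)/2 = 0.35 m; q_1 = 0.26 × 0.20 × 0.35 = 0.01820 m³/s
w_2 = (2.4 − 0.8)/2 = 0.8 m; q_2 = 0.51 × 0.33 × 0.8 = 0.1346 m³/s
w_3 = (3.3 − 1.5)/2 = 0.9 m; q_3 = 0.48 × 0.56 × 0.9 = 0.2419 m³/s
w_4 = (6.6 − 2.4)/2 = 2.1 m; q_4 = 0.68 × 0.68 × 2.1 = 0.9710 m³/s
w_5 = (9.1 − 3.3)/2 = 2.9 m; q_5 = 0.54 × 0.58 × 2.9 = 0.9083 m³/s
w_6 = (10.3 − 6.6)/2 = 1.85 m; q_6 = 0.61 × 0.39 × 1.85 = 0.4401 m³/s
w_7 = (10.3 − 9.1)/2 = 0.6 m; q_7 = 0.34 × 0.16 × 0.6 = 0.03264 m³/s
Q = Σ qᵢ = 2.747 m³/s

2.75 m³/s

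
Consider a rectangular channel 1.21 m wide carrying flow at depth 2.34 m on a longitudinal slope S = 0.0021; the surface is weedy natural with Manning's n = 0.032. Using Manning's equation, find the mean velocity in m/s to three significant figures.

0.879 m/s

A = b·y = 1.21 × 2.34 = 2.831 m²
P = b + 2y = 1.21 + 2×2.34 = 5.890 m
R = A/P = 2.831/5.890 = 0.4807 m
Q = (1/n)·A·R^(2/3)·S^(1/2) = (1/0.032) × 2.831 × 0.4807^(2/3) × 0.0021^(1/2) = 2.488 m³/s
V = Q/A = 2.488/2.831 = 0.8788 m/s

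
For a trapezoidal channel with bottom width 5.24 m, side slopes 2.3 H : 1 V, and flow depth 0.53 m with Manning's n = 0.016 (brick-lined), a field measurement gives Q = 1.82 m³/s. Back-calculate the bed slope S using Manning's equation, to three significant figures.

0.000221

A = (b + z·y)·y = (5.24 + 2.3×0.53)×0.53 = 3.423 m²
P = b + 2y√(1+z²) = 5.24 + 2×0.53×√(1+2.3²) = 7.898 m
R = A/P = 3.423/7.898 = 0.4334 m
S = (Q·n / (1·A·R^(2/3)))² = (1.82×0.016 / (1×3.423×0.5727))² = 0.0002206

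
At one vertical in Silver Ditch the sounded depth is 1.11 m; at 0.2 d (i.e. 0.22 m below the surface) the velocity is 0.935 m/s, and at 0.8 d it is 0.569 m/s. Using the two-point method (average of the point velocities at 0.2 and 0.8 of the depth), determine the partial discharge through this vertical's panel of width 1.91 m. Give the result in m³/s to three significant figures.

1.59 m³/s

v̄ = (0.935 + 0.569) / 2 = 0.7520 m/s
q = v̄ × d × w = 0.7520 × 1.11 × 1.91 = 1.594 m³/s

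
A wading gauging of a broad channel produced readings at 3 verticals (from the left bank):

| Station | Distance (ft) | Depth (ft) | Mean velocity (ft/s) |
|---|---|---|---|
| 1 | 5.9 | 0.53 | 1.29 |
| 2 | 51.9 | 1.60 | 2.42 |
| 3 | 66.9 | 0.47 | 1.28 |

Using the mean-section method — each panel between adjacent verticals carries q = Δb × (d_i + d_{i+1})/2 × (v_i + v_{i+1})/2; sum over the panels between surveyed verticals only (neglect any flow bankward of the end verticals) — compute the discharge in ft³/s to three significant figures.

Panel 1-2: Δb = 46 ft, d̄ = (0.53+1.60)/2 = 1.065, v̄ = (1.29+2.42)/2 = 1.855 → q = 46×1.065×1.855 = 90.88 ft³/s
Panel 2-3: Δb = 15 ft, d̄ = (1.60+0.47)/2 = 1.035, v̄ = (2.42+1.28)/2 = 1.85 → q = 15×1.035×1.85 = 28.72 ft³/s
Q = Σ q = 119.6 ft³/s

120 ft³/s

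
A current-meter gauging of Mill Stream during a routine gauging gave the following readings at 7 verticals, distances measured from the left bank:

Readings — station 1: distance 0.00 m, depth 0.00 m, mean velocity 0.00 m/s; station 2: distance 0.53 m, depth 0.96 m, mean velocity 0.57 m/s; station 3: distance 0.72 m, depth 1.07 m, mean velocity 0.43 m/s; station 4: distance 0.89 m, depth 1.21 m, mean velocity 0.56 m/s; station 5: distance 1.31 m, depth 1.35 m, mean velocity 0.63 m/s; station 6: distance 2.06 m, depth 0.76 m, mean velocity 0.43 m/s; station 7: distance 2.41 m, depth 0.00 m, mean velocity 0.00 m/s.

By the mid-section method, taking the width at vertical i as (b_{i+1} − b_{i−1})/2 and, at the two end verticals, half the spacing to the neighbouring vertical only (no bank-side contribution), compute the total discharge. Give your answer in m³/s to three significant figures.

1.16 m³/s

w_2 = (0.72 − 0.00)/2 = 0.36 m; q_2 = 0.57 × 0.96 × 0.36 = 0.1970 m³/s
w_3 = (0.89 − 0.53)/2 = 0.18 m; q_3 = 0.43 × 1.07 × 0.18 = 0.08282 m³/s
w_4 = (1.31 − 0.72)/2 = 0.295 m; q_4 = 0.56 × 1.21 × 0.295 = 0.1999 m³/s
w_5 = (2.06 − 0.89)/2 = 0.585 m; q_5 = 0.63 × 1.35 × 0.585 = 0.4975 m³/s
w_6 = (2.41 − 1.31)/2 = 0.55 m; q_6 = 0.43 × 0.76 × 0.55 = 0.1797 m³/s
Stations 1, 7 contribute zero (depth or velocity is 0).
Q = Σ qᵢ = 1.157 m³/s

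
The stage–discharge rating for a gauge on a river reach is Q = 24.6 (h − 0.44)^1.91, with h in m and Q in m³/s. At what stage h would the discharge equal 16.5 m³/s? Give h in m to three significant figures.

1.25 m

h − h₀ = (Q/C)^(1/b) = (16.5/24.6)^(1/1.91) = 0.8113 m
h = 0.44 + 0.8113 = 1.251 m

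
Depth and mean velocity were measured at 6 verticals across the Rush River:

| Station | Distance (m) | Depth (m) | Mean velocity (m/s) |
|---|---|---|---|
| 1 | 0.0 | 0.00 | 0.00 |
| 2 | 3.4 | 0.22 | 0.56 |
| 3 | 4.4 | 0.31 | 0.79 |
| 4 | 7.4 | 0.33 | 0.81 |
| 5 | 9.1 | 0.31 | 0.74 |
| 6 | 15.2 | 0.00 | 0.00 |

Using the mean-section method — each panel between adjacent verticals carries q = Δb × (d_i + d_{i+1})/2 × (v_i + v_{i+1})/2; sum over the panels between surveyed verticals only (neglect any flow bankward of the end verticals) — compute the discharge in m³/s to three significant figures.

1.82 m³/s

Panel 1-2: Δb = 3.4 m, d̄ = (0.00+0.22)/2 = 0.11, v̄ = (0.00+0.56)/2 = 0.28 → q = 3.4×0.11×0.28 = 0.1047 m³/s
Panel 2-3: Δb = 1 m, d̄ = (0.22+0.31)/2 = 0.265, v̄ = (0.56+0.79)/2 = 0.675 → q = 1×0.265×0.675 = 0.1789 m³/s
Panel 3-4: Δb = 3 m, d̄ = (0.31+0.33)/2 = 0.32, v̄ = (0.79+0.81)/2 = 0.8 → q = 3×0.32×0.8 = 0.7680 m³/s
Panel 4-5: Δb = 1.7 m, d̄ = (0.33+0.31)/2 = 0.32, v̄ = (0.81+0.74)/2 = 0.775 → q = 1.7×0.32×0.775 = 0.4216 m³/s
Panel 5-6: Δb = 6.1 m, d̄ = (0.31+0.00)/2 = 0.155, v̄ = (0.74+0.00)/2 = 0.37 → q = 6.1×0.155×0.37 = 0.3498 m³/s
Q = Σ q = 1.823 m³/s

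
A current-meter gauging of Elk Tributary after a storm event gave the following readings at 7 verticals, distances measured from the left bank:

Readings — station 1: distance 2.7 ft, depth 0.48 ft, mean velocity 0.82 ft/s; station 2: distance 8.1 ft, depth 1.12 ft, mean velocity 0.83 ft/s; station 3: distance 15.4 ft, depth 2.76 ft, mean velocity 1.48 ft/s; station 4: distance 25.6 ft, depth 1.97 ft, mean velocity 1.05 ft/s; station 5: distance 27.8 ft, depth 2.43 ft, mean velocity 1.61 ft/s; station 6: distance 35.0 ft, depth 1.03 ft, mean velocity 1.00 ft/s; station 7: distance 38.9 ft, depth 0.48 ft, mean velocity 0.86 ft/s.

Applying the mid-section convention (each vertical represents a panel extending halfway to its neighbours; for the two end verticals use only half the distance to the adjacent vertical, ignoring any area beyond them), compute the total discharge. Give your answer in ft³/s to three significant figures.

80.4 ft³/s

w_1 = (8.1 − 2.7)/2 = 2.7 ft; q_1 = 0.82 × 0.48 × 2.7 = 1.063 ft³/s
w_2 = (15.4 − 2.7)/2 = 6.35 ft; q_2 = 0.83 × 1.12 × 6.35 = 5.903 ft³/s
w_3 = (25.6 − 8.1)/2 = 8.75 ft; q_3 = 1.48 × 2.76 × 8.75 = 35.74 ft³/s
w_4 = (27.8 − 15.4)/2 = 6.2 ft; q_4 = 1.05 × 1.97 × 6.2 = 12.82 ft³/s
w_5 = (35.0 − 25.6)/2 = 4.7 ft; q_5 = 1.61 × 2.43 × 4.7 = 18.39 ft³/s
w_6 = (38.9 − 27.8)/2 = 5.55 ft; q_6 = 1.00 × 1.03 × 5.55 = 5.717 ft³/s
w_7 = (38.9 − 35.0)/2 = 1.95 ft; q_7 = 0.86 × 0.48 × 1.95 = 0.8050 ft³/s
Q = Σ qᵢ = 80.44 ft³/s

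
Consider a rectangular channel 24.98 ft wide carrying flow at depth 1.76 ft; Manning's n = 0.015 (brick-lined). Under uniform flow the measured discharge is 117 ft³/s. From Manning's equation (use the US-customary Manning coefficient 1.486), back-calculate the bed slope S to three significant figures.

A = b·y = 24.98 × 1.76 = 43.96 ft²
P = b + 2y = 24.98 + 2×1.76 = 28.50 ft
R = A/P = 43.96/28.50 = 1.543 ft
S = (Q·n / (1.486·A·R^(2/3)))² = (117×0.015 / (1.486×43.96×1.335))² = 0.0004048

0.000405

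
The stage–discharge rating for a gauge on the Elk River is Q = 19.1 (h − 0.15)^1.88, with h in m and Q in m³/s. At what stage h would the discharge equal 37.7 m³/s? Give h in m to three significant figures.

1.59 m

h − h₀ = (Q/C)^(1/b) = (37.7/19.1)^(1/1.88) = 1.436 m
h = 0.15 + 1.436 = 1.586 m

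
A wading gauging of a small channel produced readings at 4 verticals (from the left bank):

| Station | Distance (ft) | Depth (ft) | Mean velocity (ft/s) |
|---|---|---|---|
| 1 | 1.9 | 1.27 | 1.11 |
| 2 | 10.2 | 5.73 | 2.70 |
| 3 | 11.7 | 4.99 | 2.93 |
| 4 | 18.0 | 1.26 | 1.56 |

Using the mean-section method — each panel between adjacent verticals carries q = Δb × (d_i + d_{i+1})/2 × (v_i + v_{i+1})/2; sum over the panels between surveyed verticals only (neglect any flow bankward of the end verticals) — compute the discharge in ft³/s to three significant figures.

122 ft³/s

Panel 1-2: Δb = 8.3 ft, d̄ = (1.27+5.73)/2 = 3.5, v̄ = (1.11+2.70)/2 = 1.905 → q = 8.3×3.5×1.905 = 55.34 ft³/s
Panel 2-3: Δb = 1.5 ft, d̄ = (5.73+4.99)/2 = 5.36, v̄ = (2.70+2.93)/2 = 2.815 → q = 1.5×5.36×2.815 = 22.63 ft³/s
Panel 3-4: Δb = 6.3 ft, d̄ = (4.99+1.26)/2 = 3.125, v̄ = (2.93+1.56)/2 = 2.245 → q = 6.3×3.125×2.245 = 44.20 ft³/s
Q = Σ q = 122.2 ft³/s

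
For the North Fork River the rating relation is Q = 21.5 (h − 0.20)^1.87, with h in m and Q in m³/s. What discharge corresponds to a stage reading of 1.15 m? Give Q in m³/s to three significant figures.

Q = 21.5 × (1.15 − 0.20)^1.87 = 21.5 × 0.95^1.87 = 19.53 m³/s

19.5 m³/s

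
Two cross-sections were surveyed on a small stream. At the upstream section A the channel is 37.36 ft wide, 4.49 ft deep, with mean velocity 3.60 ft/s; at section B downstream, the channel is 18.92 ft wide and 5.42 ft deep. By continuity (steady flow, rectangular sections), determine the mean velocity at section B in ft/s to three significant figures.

5.89 ft/s

Q = A₁V₁ = (37.36×4.49) × 3.60 = 603.9 ft³/s
A₂ = 18.92 × 5.42 = 102.5 ft²
V₂ = Q/A₂ = 603.9/102.5 = 5.889 ft/s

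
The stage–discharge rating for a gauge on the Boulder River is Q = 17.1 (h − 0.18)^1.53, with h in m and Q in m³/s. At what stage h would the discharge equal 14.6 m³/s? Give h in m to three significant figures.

h − h₀ = (Q/C)^(1/b) = (14.6/17.1)^(1/1.53) = 0.9019 m
h = 0.18 + 0.9019 = 1.082 m

1.08 m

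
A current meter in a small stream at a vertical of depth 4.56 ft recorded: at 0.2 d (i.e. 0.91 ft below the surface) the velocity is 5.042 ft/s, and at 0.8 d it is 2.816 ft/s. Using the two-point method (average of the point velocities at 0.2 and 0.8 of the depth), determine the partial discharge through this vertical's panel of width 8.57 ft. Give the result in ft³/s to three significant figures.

v̄ = (5.042 + 2.816) / 2 = 3.929 ft/s
q = v̄ × d × w = 3.929 × 4.56 × 8.57 = 153.5 ft³/s

154 ft³/s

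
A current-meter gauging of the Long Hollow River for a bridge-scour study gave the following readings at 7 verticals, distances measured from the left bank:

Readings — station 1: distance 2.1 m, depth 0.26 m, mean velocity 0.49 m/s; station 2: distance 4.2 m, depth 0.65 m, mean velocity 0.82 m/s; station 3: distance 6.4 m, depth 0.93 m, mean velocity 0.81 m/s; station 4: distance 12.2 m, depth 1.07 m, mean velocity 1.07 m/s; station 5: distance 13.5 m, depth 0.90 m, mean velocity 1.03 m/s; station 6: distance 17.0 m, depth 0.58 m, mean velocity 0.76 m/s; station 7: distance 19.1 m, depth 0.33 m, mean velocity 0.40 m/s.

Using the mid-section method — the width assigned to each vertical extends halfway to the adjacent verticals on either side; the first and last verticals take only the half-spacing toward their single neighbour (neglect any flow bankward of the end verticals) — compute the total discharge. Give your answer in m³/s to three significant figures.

12.0 m³/s

w_1 = (4.2 − 2.1)/2 = 1.05 m; q_1 = 0.49 × 0.26 × 1.05 = 0.1338 m³/s
w_2 = (6.4 − 2.1)/2 = 2.15 m; q_2 = 0.82 × 0.65 × 2.15 = 1.146 m³/s
w_3 = (12.2 − 4.2)/2 = 4 m; q_3 = 0.81 × 0.93 × 4 = 3.013 m³/s
w_4 = (13.5 − 6.4)/2 = 3.55 m; q_4 = 1.07 × 1.07 × 3.55 = 4.064 m³/s
w_5 = (17.0 − 12.2)/2 = 2.4 m; q_5 = 1.03 × 0.90 × 2.4 = 2.225 m³/s
w_6 = (19.1 − 13.5)/2 = 2.8 m; q_6 = 0.76 × 0.58 × 2.8 = 1.234 m³/s
w_7 = (19.1 − 17.0)/2 = 1.05 m; q_7 = 0.40 × 0.33 × 1.05 = 0.1386 m³/s
Q = Σ qᵢ = 11.95 m³/s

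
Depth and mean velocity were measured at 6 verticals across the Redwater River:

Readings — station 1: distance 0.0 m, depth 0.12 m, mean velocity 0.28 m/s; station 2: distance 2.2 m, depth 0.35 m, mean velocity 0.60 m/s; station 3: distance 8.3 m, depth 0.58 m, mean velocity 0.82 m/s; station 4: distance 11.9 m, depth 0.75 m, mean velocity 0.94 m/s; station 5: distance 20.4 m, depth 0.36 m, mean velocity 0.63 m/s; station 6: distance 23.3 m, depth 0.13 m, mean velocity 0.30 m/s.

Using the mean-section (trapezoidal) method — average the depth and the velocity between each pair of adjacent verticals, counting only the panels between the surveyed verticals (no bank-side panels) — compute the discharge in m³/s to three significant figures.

Panel 1-2: Δb = 2.2 m, d̄ = (0.12+0.35)/2 = 0.235, v̄ = (0.28+0.60)/2 = 0.44 → q = 2.2×0.235×0.44 = 0.2275 m³/s
Panel 2-3: Δb = 6.1 m, d̄ = (0.35+0.58)/2 = 0.465, v̄ = (0.60+0.82)/2 = 0.71 → q = 6.1×0.465×0.71 = 2.014 m³/s
Panel 3-4: Δb = 3.6 m, d̄ = (0.58+0.75)/2 = 0.665, v̄ = (0.82+0.94)/2 = 0.88 → q = 3.6×0.665×0.88 = 2.107 m³/s
Panel 4-5: Δb = 8.5 m, d̄ = (0.75+0.36)/2 = 0.555, v̄ = (0.94+0.63)/2 = 0.785 → q = 8.5×0.555×0.785 = 3.703 m³/s
Panel 5-6: Δb = 2.9 m, d̄ = (0.36+0.13)/2 = 0.245, v̄ = (0.63+0.30)/2 = 0.465 → q = 2.9×0.245×0.465 = 0.3304 m³/s
Q = Σ q = 8.382 m³/s

8.38 m³/s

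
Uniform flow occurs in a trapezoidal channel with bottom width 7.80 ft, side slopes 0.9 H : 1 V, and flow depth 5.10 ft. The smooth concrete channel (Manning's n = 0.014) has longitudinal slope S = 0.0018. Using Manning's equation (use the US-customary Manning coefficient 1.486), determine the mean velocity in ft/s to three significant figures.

9.23 ft/s

A = (b + z·y)·y = (7.80 + 0.9×5.10)×5.10 = 63.19 ft²
P = b + 2y√(1+z²) = 7.80 + 2×5.10×√(1+0.9²) = 21.52 ft
R = A/P = 63.19/21.52 = 2.936 ft
Q = (1.486/n)·A·R^(2/3)·S^(1/2) = (1.486/0.014) × 63.19 × 2.936^(2/3) × 0.0018^(1/2) = 583.4 ft³/s
V = Q/A = 583.4/63.19 = 9.233 ft/s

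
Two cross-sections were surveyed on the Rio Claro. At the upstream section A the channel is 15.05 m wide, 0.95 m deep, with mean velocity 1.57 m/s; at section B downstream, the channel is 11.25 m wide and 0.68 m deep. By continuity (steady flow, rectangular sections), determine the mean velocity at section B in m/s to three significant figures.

2.93 m/s

Q = A₁V₁ = (15.05×0.95) × 1.57 = 22.45 m³/s
A₂ = 11.25 × 0.68 = 7.650 m²
V₂ = Q/A₂ = 22.45/7.650 = 2.934 m/s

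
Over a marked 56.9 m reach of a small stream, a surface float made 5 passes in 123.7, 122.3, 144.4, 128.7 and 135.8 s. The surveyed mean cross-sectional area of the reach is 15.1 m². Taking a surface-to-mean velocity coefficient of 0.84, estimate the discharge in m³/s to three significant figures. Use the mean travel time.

5.51 m³/s

t̄ = (123.7 + 122.3 + 144.4 + 128.7 + 135.8) / 5 = 130.98 s
v_surface = L / t̄ = 56.9 / 130.98 = 0.4344 m/s
v_mean = 0.84 × 0.4344 = 0.3649 m/s
Q = A × v_mean = 15.1 × 0.3649 = 5.510 m³/s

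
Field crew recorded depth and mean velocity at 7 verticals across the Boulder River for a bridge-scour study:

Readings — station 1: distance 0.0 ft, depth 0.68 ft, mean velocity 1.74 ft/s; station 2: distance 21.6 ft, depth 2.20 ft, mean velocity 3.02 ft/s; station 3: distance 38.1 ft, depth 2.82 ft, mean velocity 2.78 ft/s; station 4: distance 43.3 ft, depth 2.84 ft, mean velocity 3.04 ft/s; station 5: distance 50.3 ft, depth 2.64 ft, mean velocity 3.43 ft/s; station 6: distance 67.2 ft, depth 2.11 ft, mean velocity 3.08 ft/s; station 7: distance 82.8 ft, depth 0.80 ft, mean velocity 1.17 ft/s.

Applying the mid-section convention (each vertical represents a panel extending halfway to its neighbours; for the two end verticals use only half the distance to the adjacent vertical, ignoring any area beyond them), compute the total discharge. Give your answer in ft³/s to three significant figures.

w_1 = (21.6 − 0.0)/2 = 10.8 ft; q_1 = 1.74 × 0.68 × 10.8 = 12.78 ft³/s
w_2 = (38.1 − 0.0)/2 = 19.05 ft; q_2 = 3.02 × 2.20 × 19.05 = 126.6 ft³/s
w_3 = (43.3 − 21.6)/2 = 10.85 ft; q_3 = 2.78 × 2.82 × 10.85 = 85.06 ft³/s
w_4 = (50.3 − 38.1)/2 = 6.1 ft; q_4 = 3.04 × 2.84 × 6.1 = 52.66 ft³/s
w_5 = (67.2 − 43.3)/2 = 11.95 ft; q_5 = 3.43 × 2.64 × 11.95 = 108.2 ft³/s
w_6 = (82.8 − 50.3)/2 = 16.25 ft; q_6 = 3.08 × 2.11 × 16.25 = 105.6 ft³/s
w_7 = (82.8 − 67.2)/2 = 7.8 ft; q_7 = 1.17 × 0.80 × 7.8 = 7.301 ft³/s
Q = Σ qᵢ = 498.2 ft³/s

498 ft³/s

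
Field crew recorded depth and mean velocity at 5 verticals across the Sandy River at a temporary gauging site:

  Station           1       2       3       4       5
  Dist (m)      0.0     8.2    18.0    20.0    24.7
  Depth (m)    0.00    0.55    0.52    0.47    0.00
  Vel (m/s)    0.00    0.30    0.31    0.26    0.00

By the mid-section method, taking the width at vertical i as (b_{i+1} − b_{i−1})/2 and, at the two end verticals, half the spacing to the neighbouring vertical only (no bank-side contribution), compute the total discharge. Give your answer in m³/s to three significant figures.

2.85 m³/s

w_2 = (18.0 − 0.0)/2 = 9 m; q_2 = 0.30 × 0.55 × 9 = 1.485 m³/s
w_3 = (20.0 − 8.2)/2 = 5.9 m; q_3 = 0.31 × 0.52 × 5.9 = 0.9511 m³/s
w_4 = (24.7 − 18.0)/2 = 3.35 m; q_4 = 0.26 × 0.47 × 3.35 = 0.4094 m³/s
Stations 1, 5 contribute zero (depth or velocity is 0).
Q = Σ qᵢ = 2.845 m³/s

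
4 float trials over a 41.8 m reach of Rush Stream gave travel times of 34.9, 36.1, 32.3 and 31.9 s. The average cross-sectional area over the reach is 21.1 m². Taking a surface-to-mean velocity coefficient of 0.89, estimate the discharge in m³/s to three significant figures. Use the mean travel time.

23.2 m³/s

t̄ = (34.9 + 36.1 + 32.3 + 31.9) / 4 = 33.8 s
v_surface = L / t̄ = 41.8 / 33.8 = 1.237 m/s
v_mean = 0.89 × 1.237 = 1.101 m/s
Q = A × v_mean = 21.1 × 1.101 = 23.22 m³/s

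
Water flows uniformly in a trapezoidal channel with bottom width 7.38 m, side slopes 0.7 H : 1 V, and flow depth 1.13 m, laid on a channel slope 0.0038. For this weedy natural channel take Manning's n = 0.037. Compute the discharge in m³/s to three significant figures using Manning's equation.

A = (b + z·y)·y = (7.38 + 0.7×1.13)×1.13 = 9.233 m²
P = b + 2y√(1+z²) = 7.38 + 2×1.13×√(1+0.7²) = 10.14 m
R = A/P = 9.233/10.14 = 0.9107 m
Q = (1/n)·A·R^(2/3)·S^(1/2) = (1/0.037) × 9.233 × 0.9107^(2/3) × 0.0038^(1/2) = 14.45 m³/s

14.5 m³/s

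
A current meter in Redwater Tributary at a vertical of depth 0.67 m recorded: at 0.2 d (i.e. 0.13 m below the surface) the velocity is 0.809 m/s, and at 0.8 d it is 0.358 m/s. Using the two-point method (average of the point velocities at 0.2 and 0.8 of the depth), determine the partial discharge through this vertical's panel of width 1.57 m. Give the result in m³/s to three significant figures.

0.614 m³/s

v̄ = (0.809 + 0.358) / 2 = 0.5835 m/s
q = v̄ × d × w = 0.5835 × 0.67 × 1.57 = 0.6138 m³/s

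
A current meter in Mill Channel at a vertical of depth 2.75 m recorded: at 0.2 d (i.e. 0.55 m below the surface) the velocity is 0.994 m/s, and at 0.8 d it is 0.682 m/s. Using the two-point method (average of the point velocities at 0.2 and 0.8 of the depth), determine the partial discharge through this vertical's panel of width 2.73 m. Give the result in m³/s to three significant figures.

v̄ = (0.994 + 0.682) / 2 = 0.8380 m/s
q = v̄ × d × w = 0.8380 × 2.75 × 2.73 = 6.291 m³/s

6.29 m³/s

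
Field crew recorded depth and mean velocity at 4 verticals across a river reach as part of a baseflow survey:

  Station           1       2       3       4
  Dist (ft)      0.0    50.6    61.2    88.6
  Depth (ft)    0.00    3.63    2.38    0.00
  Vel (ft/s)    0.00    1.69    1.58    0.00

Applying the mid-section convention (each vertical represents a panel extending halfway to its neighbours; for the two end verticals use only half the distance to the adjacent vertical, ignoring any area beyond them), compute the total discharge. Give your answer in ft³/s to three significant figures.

259 ft³/s

w_2 = (61.2 − 0.0)/2 = 30.6 ft; q_2 = 1.69 × 3.63 × 30.6 = 187.7 ft³/s
w_3 = (88.6 − 50.6)/2 = 19 ft; q_3 = 1.58 × 2.38 × 19 = 71.45 ft³/s
Stations 1, 4 contribute zero (depth or velocity is 0).
Q = Σ qᵢ = 259.2 ft³/s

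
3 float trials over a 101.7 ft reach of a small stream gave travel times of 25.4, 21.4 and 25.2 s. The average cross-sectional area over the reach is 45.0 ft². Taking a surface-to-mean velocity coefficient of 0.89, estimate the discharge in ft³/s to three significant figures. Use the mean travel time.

t̄ = (25.4 + 21.4 + 25.2) / 3 = 24 s
v_surface = L / t̄ = 101.7 / 24 = 4.238 ft/s
v_mean = 0.89 × 4.238 = 3.771 ft/s
Q = A × v_mean = 45.0 × 3.771 = 169.7 ft³/s

170 ft³/s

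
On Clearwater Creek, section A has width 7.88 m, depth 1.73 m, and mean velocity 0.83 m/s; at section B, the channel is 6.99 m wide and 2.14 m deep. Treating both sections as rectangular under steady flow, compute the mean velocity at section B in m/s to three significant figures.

0.756 m/s

Q = A₁V₁ = (7.88×1.73) × 0.83 = 11.31 m³/s
A₂ = 6.99 × 2.14 = 14.96 m²
V₂ = Q/A₂ = 11.31/14.96 = 0.7564 m/s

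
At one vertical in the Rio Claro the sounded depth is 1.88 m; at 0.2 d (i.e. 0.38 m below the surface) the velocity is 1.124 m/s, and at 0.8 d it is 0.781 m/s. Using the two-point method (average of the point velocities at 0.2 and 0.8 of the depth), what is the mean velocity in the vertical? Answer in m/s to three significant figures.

0.953 m/s

v̄ = (1.124 + 0.781) / 2 = 0.9525 m/s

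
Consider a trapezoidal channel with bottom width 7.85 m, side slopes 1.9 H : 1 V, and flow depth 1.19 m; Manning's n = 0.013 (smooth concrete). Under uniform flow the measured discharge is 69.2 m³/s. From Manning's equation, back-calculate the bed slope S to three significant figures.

A = (b + z·y)·y = (7.85 + 1.9×1.19)×1.19 = 12.03 m²
P = b + 2y√(1+z²) = 7.85 + 2×1.19×√(1+1.9²) = 12.96 m
R = A/P = 12.03/12.96 = 0.9284 m
S = (Q·n / (1·A·R^(2/3)))² = (69.2×0.013 / (1×12.03×0.9517))² = 0.006172

0.00617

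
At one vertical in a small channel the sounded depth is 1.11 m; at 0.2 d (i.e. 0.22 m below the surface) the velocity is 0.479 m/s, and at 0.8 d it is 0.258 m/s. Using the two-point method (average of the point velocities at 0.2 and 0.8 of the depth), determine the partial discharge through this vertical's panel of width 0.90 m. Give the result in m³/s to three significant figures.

v̄ = (0.479 + 0.258) / 2 = 0.3685 m/s
q = v̄ × d × w = 0.3685 × 1.11 × 0.90 = 0.3681 m³/s

0.368 m³/s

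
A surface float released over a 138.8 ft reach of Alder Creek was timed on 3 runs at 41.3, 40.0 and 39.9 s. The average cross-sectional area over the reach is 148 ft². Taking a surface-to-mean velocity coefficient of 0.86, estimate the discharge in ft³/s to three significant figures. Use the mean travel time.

437 ft³/s

t̄ = (41.3 + 40.0 + 39.9) / 3 = 40.4 s
v_surface = L / t̄ = 138.8 / 40.4 = 3.436 ft/s
v_mean = 0.86 × 3.436 = 2.955 ft/s
Q = A × v_mean = 148 × 2.955 = 437.3 ft³/s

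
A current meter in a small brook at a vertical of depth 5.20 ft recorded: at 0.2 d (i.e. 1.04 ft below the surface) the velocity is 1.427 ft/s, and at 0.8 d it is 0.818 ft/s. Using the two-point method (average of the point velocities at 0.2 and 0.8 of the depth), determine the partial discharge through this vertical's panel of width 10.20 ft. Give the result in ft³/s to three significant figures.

v̄ = (1.427 + 0.818) / 2 = 1.123 ft/s
q = v̄ × d × w = 1.123 × 5.20 × 10.20 = 59.54 ft³/s

59.5 ft³/s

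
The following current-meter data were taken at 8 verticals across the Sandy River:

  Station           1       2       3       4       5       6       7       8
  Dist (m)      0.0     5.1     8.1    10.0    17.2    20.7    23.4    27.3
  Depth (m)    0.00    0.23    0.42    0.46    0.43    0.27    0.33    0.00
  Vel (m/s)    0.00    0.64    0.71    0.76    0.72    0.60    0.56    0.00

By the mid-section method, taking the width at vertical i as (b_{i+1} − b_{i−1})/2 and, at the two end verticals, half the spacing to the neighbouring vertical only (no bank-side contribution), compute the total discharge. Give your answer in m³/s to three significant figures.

5.69 m³/s

w_2 = (8.1 − 0.0)/2 = 4.05 m; q_2 = 0.64 × 0.23 × 4.05 = 0.5962 m³/s
w_3 = (10.0 − 5.1)/2 = 2.45 m; q_3 = 0.71 × 0.42 × 2.45 = 0.7306 m³/s
w_4 = (17.2 − 8.1)/2 = 4.55 m; q_4 = 0.76 × 0.46 × 4.55 = 1.591 m³/s
w_5 = (20.7 − 10.0)/2 = 5.35 m; q_5 = 0.72 × 0.43 × 5.35 = 1.656 m³/s
w_6 = (23.4 − 17.2)/2 = 3.1 m; q_6 = 0.60 × 0.27 × 3.1 = 0.5022 m³/s
w_7 = (27.3 − 20.7)/2 = 3.3 m; q_7 = 0.56 × 0.33 × 3.3 = 0.6098 m³/s
Stations 1, 8 contribute zero (depth or velocity is 0).
Q = Σ qᵢ = 5.686 m³/s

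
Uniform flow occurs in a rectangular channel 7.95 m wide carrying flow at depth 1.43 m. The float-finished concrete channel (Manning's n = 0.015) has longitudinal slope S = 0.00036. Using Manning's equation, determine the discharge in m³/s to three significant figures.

A = b·y = 7.95 × 1.43 = 11.37 m²
P = b + 2y = 7.95 + 2×1.43 = 10.81 m
R = A/P = 11.37/10.81 = 1.052 m
Q = (1/n)·A·R^(2/3)·S^(1/2) = (1/0.015) × 11.37 × 1.052^(2/3) × 0.00036^(1/2) = 14.87 m³/s

14.9 m³/s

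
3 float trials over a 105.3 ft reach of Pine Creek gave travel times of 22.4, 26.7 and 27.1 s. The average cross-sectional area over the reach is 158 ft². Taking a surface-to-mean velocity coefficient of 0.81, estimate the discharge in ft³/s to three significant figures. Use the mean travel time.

t̄ = (22.4 + 26.7 + 27.1) / 3 = 25.4 s
v_surface = L / t̄ = 105.3 / 25.4 = 4.146 ft/s
v_mean = 0.81 × 4.146 = 3.358 ft/s
Q = A × v_mean = 158 × 3.358 = 530.6 ft³/s

531 ft³/s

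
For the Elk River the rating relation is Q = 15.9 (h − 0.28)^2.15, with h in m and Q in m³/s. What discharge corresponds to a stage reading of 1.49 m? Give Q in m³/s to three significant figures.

Q = 15.9 × (1.49 − 0.28)^2.15 = 15.9 × 1.21^2.15 = 23.95 m³/s

24.0 m³/s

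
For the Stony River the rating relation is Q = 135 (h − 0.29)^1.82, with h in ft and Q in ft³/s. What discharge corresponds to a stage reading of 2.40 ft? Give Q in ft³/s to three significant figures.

Q = 135 × (2.40 − 0.29)^1.82 = 135 × 2.11^1.82 = 525.4 ft³/s

525 ft³/s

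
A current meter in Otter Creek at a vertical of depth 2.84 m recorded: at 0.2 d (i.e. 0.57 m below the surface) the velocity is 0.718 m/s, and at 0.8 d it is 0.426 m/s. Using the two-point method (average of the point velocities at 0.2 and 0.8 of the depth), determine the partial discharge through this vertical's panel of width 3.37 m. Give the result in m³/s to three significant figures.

5.47 m³/s

v̄ = (0.718 + 0.426) / 2 = 0.5720 m/s
q = v̄ × d × w = 0.5720 × 2.84 × 3.37 = 5.474 m³/s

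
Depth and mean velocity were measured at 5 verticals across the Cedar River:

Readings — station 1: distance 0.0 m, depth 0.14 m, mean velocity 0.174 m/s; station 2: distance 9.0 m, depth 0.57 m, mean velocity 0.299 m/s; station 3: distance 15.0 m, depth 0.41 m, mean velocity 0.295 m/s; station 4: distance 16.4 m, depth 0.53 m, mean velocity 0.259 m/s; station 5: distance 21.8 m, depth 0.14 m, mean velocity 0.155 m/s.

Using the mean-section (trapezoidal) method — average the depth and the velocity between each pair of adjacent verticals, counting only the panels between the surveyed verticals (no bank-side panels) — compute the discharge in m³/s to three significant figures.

2.19 m³/s

Panel 1-2: Δb = 9 m, d̄ = (0.14+0.57)/2 = 0.355, v̄ = (0.174+0.299)/2 = 0.2365 → q = 9×0.355×0.2365 = 0.7556 m³/s
Panel 2-3: Δb = 6 m, d̄ = (0.57+0.41)/2 = 0.49, v̄ = (0.299+0.295)/2 = 0.297 → q = 6×0.49×0.297 = 0.8732 m³/s
Panel 3-4: Δb = 1.4 m, d̄ = (0.41+0.53)/2 = 0.47, v̄ = (0.295+0.259)/2 = 0.277 → q = 1.4×0.47×0.277 = 0.1823 m³/s
Panel 4-5: Δb = 5.4 m, d̄ = (0.53+0.14)/2 = 0.335, v̄ = (0.259+0.155)/2 = 0.207 → q = 5.4×0.335×0.207 = 0.3745 m³/s
Q = Σ q = 2.186 m³/s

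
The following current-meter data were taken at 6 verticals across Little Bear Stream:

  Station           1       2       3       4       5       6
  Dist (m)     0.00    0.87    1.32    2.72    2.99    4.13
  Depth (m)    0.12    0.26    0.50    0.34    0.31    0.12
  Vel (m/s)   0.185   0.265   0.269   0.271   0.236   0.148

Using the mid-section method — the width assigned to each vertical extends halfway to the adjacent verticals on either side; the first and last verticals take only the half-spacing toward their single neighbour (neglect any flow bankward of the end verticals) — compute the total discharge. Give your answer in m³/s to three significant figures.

0.318 m³/s

w_1 = (0.87 − 0.00)/2 = 0.435 m; q_1 = 0.185 × 0.12 × 0.435 = 0.009657 m³/s
w_2 = (1.32 − 0.00)/2 = 0.66 m; q_2 = 0.265 × 0.26 × 0.66 = 0.04547 m³/s
w_3 = (2.72 − 0.87)/2 = 0.925 m; q_3 = 0.269 × 0.50 × 0.925 = 0.1244 m³/s
w_4 = (2.99 − 1.32)/2 = 0.835 m; q_4 = 0.271 × 0.34 × 0.835 = 0.07694 m³/s
w_5 = (4.13 − 2.72)/2 = 0.705 m; q_5 = 0.236 × 0.31 × 0.705 = 0.05158 m³/s
w_6 = (4.13 − 2.99)/2 = 0.57 m; q_6 = 0.148 × 0.12 × 0.57 = 0.01012 m³/s
Q = Σ qᵢ = 0.3182 m³/s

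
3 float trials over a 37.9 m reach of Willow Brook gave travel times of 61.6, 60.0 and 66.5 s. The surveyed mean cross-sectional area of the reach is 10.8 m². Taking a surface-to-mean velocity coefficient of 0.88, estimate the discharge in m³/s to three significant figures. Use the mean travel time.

t̄ = (61.6 + 60.0 + 66.5) / 3 = 62.7 s
v_surface = L / t̄ = 37.9 / 62.7 = 0.6045 m/s
v_mean = 0.88 × 0.6045 = 0.5319 m/s
Q = A × v_mean = 10.8 × 0.5319 = 5.745 m³/s

5.74 m³/s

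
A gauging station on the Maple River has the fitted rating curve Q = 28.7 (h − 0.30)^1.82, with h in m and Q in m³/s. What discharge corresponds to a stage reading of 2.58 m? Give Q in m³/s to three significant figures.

Q = 28.7 × (2.58 − 0.30)^1.82 = 28.7 × 2.28^1.82 = 128.6 m³/s

129 m³/s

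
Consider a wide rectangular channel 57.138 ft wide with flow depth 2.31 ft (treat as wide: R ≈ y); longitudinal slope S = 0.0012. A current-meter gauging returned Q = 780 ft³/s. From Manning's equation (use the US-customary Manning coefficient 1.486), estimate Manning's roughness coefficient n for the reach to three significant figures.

0.0152

A = b·y = 57.138 × 2.31 = 132.0 ft²
Wide channel: R ≈ y = 2.31 ft
n = (1.486/Q)·A·R^(2/3)·S^(1/2) = (1.486/780) × 132.0 × 1.747 × 0.03464 = 0.01522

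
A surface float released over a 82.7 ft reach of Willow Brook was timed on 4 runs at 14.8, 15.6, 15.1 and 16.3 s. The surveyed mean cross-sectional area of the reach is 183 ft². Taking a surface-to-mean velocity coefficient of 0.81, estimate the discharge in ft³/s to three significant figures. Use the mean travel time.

793 ft³/s

t̄ = (14.8 + 15.6 + 15.1 + 16.3) / 4 = 15.45 s
v_surface = L / t̄ = 82.7 / 15.45 = 5.353 ft/s
v_mean = 0.81 × 5.353 = 4.336 ft/s
Q = A × v_mean = 183 × 4.336 = 793.4 ft³/s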